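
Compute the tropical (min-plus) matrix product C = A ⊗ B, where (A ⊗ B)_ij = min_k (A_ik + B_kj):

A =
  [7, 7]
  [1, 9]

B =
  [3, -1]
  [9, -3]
A ⊗ B =
  [10, 4]
  [4, 0]

Apply the min-plus product entry-by-entry:
  C[0][0] = min over k of (A[0][0] + B[0][0] = 7 + 3 = 10, A[0][1] + B[1][0] = 7 + 9 = 16) = 10 (attained at k = 0)
  C[0][1] = min over k of (A[0][0] + B[0][1] = 7 + -1 = 6, A[0][1] + B[1][1] = 7 + -3 = 4) = 4 (attained at k = 1)
  C[1][0] = min over k of (A[1][0] + B[0][0] = 1 + 3 = 4, A[1][1] + B[1][0] = 9 + 9 = 18) = 4 (attained at k = 0)
  C[1][1] = min over k of (A[1][0] + B[0][1] = 1 + -1 = 0, A[1][1] + B[1][1] = 9 + -3 = 6) = 0 (attained at k = 0)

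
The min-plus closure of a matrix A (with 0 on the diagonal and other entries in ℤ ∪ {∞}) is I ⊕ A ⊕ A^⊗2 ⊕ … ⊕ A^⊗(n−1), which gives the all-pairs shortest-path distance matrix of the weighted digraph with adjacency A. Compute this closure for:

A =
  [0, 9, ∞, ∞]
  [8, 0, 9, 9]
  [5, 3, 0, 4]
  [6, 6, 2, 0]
Closure =
  [0, 9, 18, 18]
  [8, 0, 9, 9]
  [5, 3, 0, 4]
  [6, 5, 2, 0]

This is the Floyd-Warshall all-pairs shortest-path computation. For each intermediate vertex k = 0, 1, …, 3, update dist[i][j] ← min(dist[i][j], dist[i][k] + dist[k][j]). The final matrix gives, for each (i, j), the minimum total weight of any directed path from i to j (possibly empty when i = j).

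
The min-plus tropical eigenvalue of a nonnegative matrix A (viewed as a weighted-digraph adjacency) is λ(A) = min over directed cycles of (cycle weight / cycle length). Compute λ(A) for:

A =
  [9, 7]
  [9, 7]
λ(A) = 7

Enumerate directed cycles and compute their means (weight / length). Sample:
  cycle 0 → 0: weight = 9, length = 1, mean = 9/1 ≈ 9.000
  cycle 1 → 1: weight = 7, length = 1, mean = 7/1 ≈ 7.000
  cycle 0 → 1 → 0: weight = 16, length = 2, mean = 16/2 ≈ 8.000
  cycle 1 → 0 → 1: weight = 16, length = 2, mean = 16/2 ≈ 8.000
Minimum mean = 7.000, attained e.g. along the cycle 1 → 1 with weight 7 and length 1. So λ(A) = 7/1 = 7.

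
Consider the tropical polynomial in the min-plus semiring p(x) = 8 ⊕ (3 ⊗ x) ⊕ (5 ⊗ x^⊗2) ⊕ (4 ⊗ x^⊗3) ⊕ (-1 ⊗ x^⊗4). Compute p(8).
p(8) = 8

A tropical monomial a ⊗ x^⊗i evaluates to a + i · x. Evaluating each term at x = 8:
  Term 0 contributes 8 + 0 · 8 = 8
  Term 1 contributes 3 + 1 · 8 = 11
  Term 2 contributes 5 + 2 · 8 = 21
  Term 3 contributes 4 + 3 · 8 = 28
  Term 4 contributes -1 + 4 · 8 = 31
p(8) = ⊕ of these = min[8, 11, 21, 28, 31] = 8.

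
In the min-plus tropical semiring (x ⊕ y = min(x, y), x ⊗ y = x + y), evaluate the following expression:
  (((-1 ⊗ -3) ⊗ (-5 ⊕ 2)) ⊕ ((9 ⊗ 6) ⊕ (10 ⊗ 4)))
(((-1 ⊗ -3) ⊗ (-5 ⊕ 2)) ⊕ ((9 ⊗ 6) ⊕ (10 ⊗ 4))) = -9

Expand innermost to outermost. Recall ⊕ takes the minimum of its arguments and ⊗ takes their sum. Working out the expression (((-1 ⊗ -3) ⊗ (-5 ⊕ 2)) ⊕ ((9 ⊗ 6) ⊕ (10 ⊗ 4))) gives -9.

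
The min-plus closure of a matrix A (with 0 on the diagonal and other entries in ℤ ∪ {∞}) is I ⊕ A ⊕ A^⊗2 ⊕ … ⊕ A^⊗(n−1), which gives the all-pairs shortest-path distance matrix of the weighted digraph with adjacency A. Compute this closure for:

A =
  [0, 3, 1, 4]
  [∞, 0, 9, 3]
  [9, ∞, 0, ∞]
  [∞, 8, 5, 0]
Closure =
  [0, 3, 1, 4]
  [17, 0, 8, 3]
  [9, 12, 0, 13]
  [14, 8, 5, 0]

This is the Floyd-Warshall all-pairs shortest-path computation. For each intermediate vertex k = 0, 1, …, 3, update dist[i][j] ← min(dist[i][j], dist[i][k] + dist[k][j]). The final matrix gives, for each (i, j), the minimum total weight of any directed path from i to j (possibly empty when i = j).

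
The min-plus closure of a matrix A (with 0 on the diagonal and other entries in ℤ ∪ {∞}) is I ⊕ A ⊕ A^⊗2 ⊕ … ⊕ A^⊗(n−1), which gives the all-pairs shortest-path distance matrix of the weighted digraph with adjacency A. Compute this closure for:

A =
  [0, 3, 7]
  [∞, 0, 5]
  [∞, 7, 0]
Closure =
  [0, 3, 7]
  [∞, 0, 5]
  [∞, 7, 0]

This is the Floyd-Warshall all-pairs shortest-path computation. For each intermediate vertex k = 0, 1, …, 2, update dist[i][j] ← min(dist[i][j], dist[i][k] + dist[k][j]). The final matrix gives, for each (i, j), the minimum total weight of any directed path from i to j (possibly empty when i = j).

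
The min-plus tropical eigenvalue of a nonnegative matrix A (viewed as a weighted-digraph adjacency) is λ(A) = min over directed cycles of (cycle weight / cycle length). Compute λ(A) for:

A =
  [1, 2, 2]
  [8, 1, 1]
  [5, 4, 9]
λ(A) = 1

Enumerate directed cycles and compute their means (weight / length). Sample:
  cycle 0 → 0: weight = 1, length = 1, mean = 1/1 ≈ 1.000
  cycle 1 → 1: weight = 1, length = 1, mean = 1/1 ≈ 1.000
  cycle 2 → 2: weight = 9, length = 1, mean = 9/1 ≈ 9.000
  cycle 0 → 1 → 0: weight = 10, length = 2, mean = 10/2 ≈ 5.000
  cycle 0 → 2 → 0: weight = 7, length = 2, mean = 7/2 ≈ 3.500
  cycle 1 → 0 → 1: weight = 10, length = 2, mean = 10/2 ≈ 5.000
Minimum mean = 1.000, attained e.g. along the cycle 0 → 0 with weight 1 and length 1. So λ(A) = 1/1 = 1.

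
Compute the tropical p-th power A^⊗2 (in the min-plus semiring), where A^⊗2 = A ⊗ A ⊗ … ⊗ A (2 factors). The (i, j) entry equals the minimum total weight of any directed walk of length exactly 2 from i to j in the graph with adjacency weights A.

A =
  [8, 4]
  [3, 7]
A^⊗2 =
  [7, 11]
  [10, 7]

Each entry (A^⊗2)_ij equals the minimum over all length-2 walks i = v_0 → v_1 → … → v_2 = j of Σ_t A[v_t][v_{t+1}]. For example, for (i, j) = (0, 1) we minimise over 2 possible intermediate vertex sequences; the minimum is 11, attained along the walk 0 → 1 → 1.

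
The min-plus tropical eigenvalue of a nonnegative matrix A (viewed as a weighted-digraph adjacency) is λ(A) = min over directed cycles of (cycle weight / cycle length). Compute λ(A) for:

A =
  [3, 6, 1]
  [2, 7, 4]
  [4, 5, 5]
λ(A) = 5/2

Enumerate directed cycles and compute their means (weight / length). Sample:
  cycle 0 → 0: weight = 3, length = 1, mean = 3/1 ≈ 3.000
  cycle 1 → 1: weight = 7, length = 1, mean = 7/1 ≈ 7.000
  cycle 2 → 2: weight = 5, length = 1, mean = 5/1 ≈ 5.000
  cycle 0 → 1 → 0: weight = 8, length = 2, mean = 8/2 ≈ 4.000
  cycle 0 → 2 → 0: weight = 5, length = 2, mean = 5/2 ≈ 2.500
  cycle 1 → 0 → 1: weight = 8, length = 2, mean = 8/2 ≈ 4.000
Minimum mean = 2.500, attained e.g. along the cycle 0 → 2 → 0 with weight 5 and length 2. So λ(A) = 5/2 = 5/2.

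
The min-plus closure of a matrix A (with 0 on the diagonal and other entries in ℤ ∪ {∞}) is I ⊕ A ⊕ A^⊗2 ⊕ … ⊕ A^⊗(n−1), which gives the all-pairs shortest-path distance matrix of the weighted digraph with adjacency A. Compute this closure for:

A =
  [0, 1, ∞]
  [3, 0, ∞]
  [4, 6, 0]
Closure =
  [0, 1, ∞]
  [3, 0, ∞]
  [4, 5, 0]

This is the Floyd-Warshall all-pairs shortest-path computation. For each intermediate vertex k = 0, 1, …, 2, update dist[i][j] ← min(dist[i][j], dist[i][k] + dist[k][j]). The final matrix gives, for each (i, j), the minimum total weight of any directed path from i to j (possibly empty when i = j).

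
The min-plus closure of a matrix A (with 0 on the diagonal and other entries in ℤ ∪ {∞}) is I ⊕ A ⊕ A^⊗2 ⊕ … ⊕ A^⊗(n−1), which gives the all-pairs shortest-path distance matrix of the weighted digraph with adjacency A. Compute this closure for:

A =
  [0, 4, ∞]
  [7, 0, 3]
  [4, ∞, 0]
Closure =
  [0, 4, 7]
  [7, 0, 3]
  [4, 8, 0]

This is the Floyd-Warshall all-pairs shortest-path computation. For each intermediate vertex k = 0, 1, …, 2, update dist[i][j] ← min(dist[i][j], dist[i][k] + dist[k][j]). The final matrix gives, for each (i, j), the minimum total weight of any directed path from i to j (possibly empty when i = j).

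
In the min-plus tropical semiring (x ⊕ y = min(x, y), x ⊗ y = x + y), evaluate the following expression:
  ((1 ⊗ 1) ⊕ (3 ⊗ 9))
((1 ⊗ 1) ⊕ (3 ⊗ 9)) = 2

Expand innermost to outermost. Recall ⊕ takes the minimum of its arguments and ⊗ takes their sum. Working out the expression ((1 ⊗ 1) ⊕ (3 ⊗ 9)) gives 2.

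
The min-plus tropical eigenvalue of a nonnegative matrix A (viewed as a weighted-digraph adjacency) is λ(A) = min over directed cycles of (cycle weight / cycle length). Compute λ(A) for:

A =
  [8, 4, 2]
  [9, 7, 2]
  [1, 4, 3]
λ(A) = 3/2

Enumerate directed cycles and compute their means (weight / length). Sample:
  cycle 0 → 0: weight = 8, length = 1, mean = 8/1 ≈ 8.000
  cycle 1 → 1: weight = 7, length = 1, mean = 7/1 ≈ 7.000
  cycle 2 → 2: weight = 3, length = 1, mean = 3/1 ≈ 3.000
  cycle 0 → 1 → 0: weight = 13, length = 2, mean = 13/2 ≈ 6.500
  cycle 0 → 2 → 0: weight = 3, length = 2, mean = 3/2 ≈ 1.500
  cycle 1 → 0 → 1: weight = 13, length = 2, mean = 13/2 ≈ 6.500
Minimum mean = 1.500, attained e.g. along the cycle 0 → 2 → 0 with weight 3 and length 2. So λ(A) = 3/2 = 3/2.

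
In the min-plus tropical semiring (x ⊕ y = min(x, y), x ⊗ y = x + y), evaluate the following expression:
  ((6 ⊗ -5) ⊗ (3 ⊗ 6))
((6 ⊗ -5) ⊗ (3 ⊗ 6)) = 10

Expand innermost to outermost. Recall ⊕ takes the minimum of its arguments and ⊗ takes their sum. Working out the expression ((6 ⊗ -5) ⊗ (3 ⊗ 6)) gives 10.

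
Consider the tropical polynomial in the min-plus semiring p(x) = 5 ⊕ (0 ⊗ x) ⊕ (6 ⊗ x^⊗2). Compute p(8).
p(8) = 5

A tropical monomial a ⊗ x^⊗i evaluates to a + i · x. Evaluating each term at x = 8:
  Term 0 contributes 5 + 0 · 8 = 5
  Term 1 contributes 0 + 1 · 8 = 8
  Term 2 contributes 6 + 2 · 8 = 22
p(8) = ⊕ of these = min[5, 8, 22] = 5.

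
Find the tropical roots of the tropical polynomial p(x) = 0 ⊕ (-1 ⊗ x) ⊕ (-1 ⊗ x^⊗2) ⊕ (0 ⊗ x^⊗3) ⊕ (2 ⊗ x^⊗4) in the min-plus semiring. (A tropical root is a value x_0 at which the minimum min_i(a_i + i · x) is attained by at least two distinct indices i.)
Roots: {-2, -1, 0, 1}

Each tropical root is a break point of the lower envelope of the lines y = a_i + i · x (there are 5 lines, with slopes 0, 1, ..., 4). Only the lines that attain the minimum somewhere contribute to roots; other lines are dominated. Here the surviving (envelope) indices are i = 4, i = 3, i = 2, i = 1, i = 0.
Intersections between consecutive envelope lines give the roots: for adjacent envelope indices i < j the intersection is x = (a_i − a_j) / (j − i). Reading off the sorted break points: {-2, -1, 0, 1}.
Verification: at each break x_0, at least two indices attain the minimum of min_i(a_i + i · x_0).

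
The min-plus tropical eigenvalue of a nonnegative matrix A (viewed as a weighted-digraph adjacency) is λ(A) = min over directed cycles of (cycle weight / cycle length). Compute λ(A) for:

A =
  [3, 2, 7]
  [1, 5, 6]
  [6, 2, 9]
λ(A) = 3/2

Enumerate directed cycles and compute their means (weight / length). Sample:
  cycle 0 → 0: weight = 3, length = 1, mean = 3/1 ≈ 3.000
  cycle 1 → 1: weight = 5, length = 1, mean = 5/1 ≈ 5.000
  cycle 2 → 2: weight = 9, length = 1, mean = 9/1 ≈ 9.000
  cycle 0 → 1 → 0: weight = 3, length = 2, mean = 3/2 ≈ 1.500
  cycle 0 → 2 → 0: weight = 13, length = 2, mean = 13/2 ≈ 6.500
  cycle 1 → 0 → 1: weight = 3, length = 2, mean = 3/2 ≈ 1.500
Minimum mean = 1.500, attained e.g. along the cycle 0 → 1 → 0 with weight 3 and length 2. So λ(A) = 3/2 = 3/2.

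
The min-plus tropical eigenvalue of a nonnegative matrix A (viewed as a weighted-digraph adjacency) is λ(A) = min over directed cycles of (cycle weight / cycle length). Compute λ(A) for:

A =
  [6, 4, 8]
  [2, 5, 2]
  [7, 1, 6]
λ(A) = 3/2

Enumerate directed cycles and compute their means (weight / length). Sample:
  cycle 0 → 0: weight = 6, length = 1, mean = 6/1 ≈ 6.000
  cycle 1 → 1: weight = 5, length = 1, mean = 5/1 ≈ 5.000
  cycle 2 → 2: weight = 6, length = 1, mean = 6/1 ≈ 6.000
  cycle 0 → 1 → 0: weight = 6, length = 2, mean = 6/2 ≈ 3.000
  cycle 0 → 2 → 0: weight = 15, length = 2, mean = 15/2 ≈ 7.500
  cycle 1 → 0 → 1: weight = 6, length = 2, mean = 6/2 ≈ 3.000
Minimum mean = 1.500, attained e.g. along the cycle 1 → 2 → 1 with weight 3 and length 2. So λ(A) = 3/2 = 3/2.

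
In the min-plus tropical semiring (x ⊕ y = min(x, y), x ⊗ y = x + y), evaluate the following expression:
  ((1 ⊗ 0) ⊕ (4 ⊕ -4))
((1 ⊗ 0) ⊕ (4 ⊕ -4)) = -4

Expand innermost to outermost. Recall ⊕ takes the minimum of its arguments and ⊗ takes their sum. Working out the expression ((1 ⊗ 0) ⊕ (4 ⊕ -4)) gives -4.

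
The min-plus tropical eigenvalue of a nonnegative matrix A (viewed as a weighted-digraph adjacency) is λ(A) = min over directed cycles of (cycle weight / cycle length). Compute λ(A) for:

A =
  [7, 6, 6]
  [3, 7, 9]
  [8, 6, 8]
λ(A) = 9/2

Enumerate directed cycles and compute their means (weight / length). Sample:
  cycle 0 → 0: weight = 7, length = 1, mean = 7/1 ≈ 7.000
  cycle 1 → 1: weight = 7, length = 1, mean = 7/1 ≈ 7.000
  cycle 2 → 2: weight = 8, length = 1, mean = 8/1 ≈ 8.000
  cycle 0 → 1 → 0: weight = 9, length = 2, mean = 9/2 ≈ 4.500
  cycle 0 → 2 → 0: weight = 14, length = 2, mean = 14/2 ≈ 7.000
  cycle 1 → 0 → 1: weight = 9, length = 2, mean = 9/2 ≈ 4.500
Minimum mean = 4.500, attained e.g. along the cycle 0 → 1 → 0 with weight 9 and length 2. So λ(A) = 9/2 = 9/2.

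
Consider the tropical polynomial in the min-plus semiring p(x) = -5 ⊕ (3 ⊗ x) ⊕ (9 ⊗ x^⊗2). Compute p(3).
p(3) = -5

A tropical monomial a ⊗ x^⊗i evaluates to a + i · x. Evaluating each term at x = 3:
  Term 0 contributes -5 + 0 · 3 = -5
  Term 1 contributes 3 + 1 · 3 = 6
  Term 2 contributes 9 + 2 · 3 = 15
p(3) = ⊕ of these = min[-5, 6, 15] = -5.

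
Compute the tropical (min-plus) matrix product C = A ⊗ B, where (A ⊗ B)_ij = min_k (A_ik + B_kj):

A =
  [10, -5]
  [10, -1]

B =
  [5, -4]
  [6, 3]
A ⊗ B =
  [1, -2]
  [5, 2]

Apply the min-plus product entry-by-entry:
  C[0][0] = min over k of (A[0][0] + B[0][0] = 10 + 5 = 15, A[0][1] + B[1][0] = -5 + 6 = 1) = 1 (attained at k = 1)
  C[0][1] = min over k of (A[0][0] + B[0][1] = 10 + -4 = 6, A[0][1] + B[1][1] = -5 + 3 = -2) = -2 (attained at k = 1)
  C[1][0] = min over k of (A[1][0] + B[0][0] = 10 + 5 = 15, A[1][1] + B[1][0] = -1 + 6 = 5) = 5 (attained at k = 1)
  C[1][1] = min over k of (A[1][0] + B[0][1] = 10 + -4 = 6, A[1][1] + B[1][1] = -1 + 3 = 2) = 2 (attained at k = 1)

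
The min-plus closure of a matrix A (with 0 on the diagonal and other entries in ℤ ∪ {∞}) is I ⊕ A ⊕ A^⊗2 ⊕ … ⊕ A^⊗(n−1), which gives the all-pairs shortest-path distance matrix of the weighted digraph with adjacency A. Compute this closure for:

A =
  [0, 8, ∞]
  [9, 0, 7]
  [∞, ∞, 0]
Closure =
  [0, 8, 15]
  [9, 0, 7]
  [∞, ∞, 0]

This is the Floyd-Warshall all-pairs shortest-path computation. For each intermediate vertex k = 0, 1, …, 2, update dist[i][j] ← min(dist[i][j], dist[i][k] + dist[k][j]). The final matrix gives, for each (i, j), the minimum total weight of any directed path from i to j (possibly empty when i = j).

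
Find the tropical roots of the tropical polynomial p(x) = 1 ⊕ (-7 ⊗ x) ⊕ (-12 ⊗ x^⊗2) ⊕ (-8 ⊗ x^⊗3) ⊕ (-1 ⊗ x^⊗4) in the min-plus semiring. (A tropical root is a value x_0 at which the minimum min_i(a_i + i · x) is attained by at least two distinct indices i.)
Roots: {-7, -4, 5, 8}

Each tropical root is a break point of the lower envelope of the lines y = a_i + i · x (there are 5 lines, with slopes 0, 1, ..., 4). Only the lines that attain the minimum somewhere contribute to roots; other lines are dominated. Here the surviving (envelope) indices are i = 4, i = 3, i = 2, i = 1, i = 0.
Intersections between consecutive envelope lines give the roots: for adjacent envelope indices i < j the intersection is x = (a_i − a_j) / (j − i). Reading off the sorted break points: {-7, -4, 5, 8}.
Verification: at each break x_0, at least two indices attain the minimum of min_i(a_i + i · x_0).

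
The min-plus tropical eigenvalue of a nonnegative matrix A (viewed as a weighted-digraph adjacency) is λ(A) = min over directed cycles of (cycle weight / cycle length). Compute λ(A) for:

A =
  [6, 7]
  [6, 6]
λ(A) = 6

Enumerate directed cycles and compute their means (weight / length). Sample:
  cycle 0 → 0: weight = 6, length = 1, mean = 6/1 ≈ 6.000
  cycle 1 → 1: weight = 6, length = 1, mean = 6/1 ≈ 6.000
  cycle 0 → 1 → 0: weight = 13, length = 2, mean = 13/2 ≈ 6.500
  cycle 1 → 0 → 1: weight = 13, length = 2, mean = 13/2 ≈ 6.500
Minimum mean = 6.000, attained e.g. along the cycle 0 → 0 with weight 6 and length 1. So λ(A) = 6/1 = 6.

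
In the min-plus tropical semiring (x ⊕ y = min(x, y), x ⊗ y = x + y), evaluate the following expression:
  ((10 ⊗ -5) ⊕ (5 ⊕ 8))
((10 ⊗ -5) ⊕ (5 ⊕ 8)) = 5

Expand innermost to outermost. Recall ⊕ takes the minimum of its arguments and ⊗ takes their sum. Working out the expression ((10 ⊗ -5) ⊕ (5 ⊕ 8)) gives 5.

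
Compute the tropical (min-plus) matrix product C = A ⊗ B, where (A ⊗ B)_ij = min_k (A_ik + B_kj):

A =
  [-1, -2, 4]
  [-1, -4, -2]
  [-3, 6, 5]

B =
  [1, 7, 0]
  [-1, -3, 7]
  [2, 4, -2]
A ⊗ B =
  [-3, -5, -1]
  [-5, -7, -4]
  [-2, 3, -3]

Apply the min-plus product entry-by-entry:
  C[0][0] = min over k of (A[0][0] + B[0][0] = -1 + 1 = 0, A[0][1] + B[1][0] = -2 + -1 = -3, A[0][2] + B[2][0] = 4 + 2 = 6) = -3 (attained at k = 1)
  C[0][1] = min over k of (A[0][0] + B[0][1] = -1 + 7 = 6, A[0][1] + B[1][1] = -2 + -3 = -5, A[0][2] + B[2][1] = 4 + 4 = 8) = -5 (attained at k = 1)
  C[0][2] = min over k of (A[0][0] + B[0][2] = -1 + 0 = -1, A[0][1] + B[1][2] = -2 + 7 = 5, A[0][2] + B[2][2] = 4 + -2 = 2) = -1 (attained at k = 0)
  C[1][0] = min over k of (A[1][0] + B[0][0] = -1 + 1 = 0, A[1][1] + B[1][0] = -4 + -1 = -5, A[1][2] + B[2][0] = -2 + 2 = 0) = -5 (attained at k = 1)
  C[1][1] = min over k of (A[1][0] + B[0][1] = -1 + 7 = 6, A[1][1] + B[1][1] = -4 + -3 = -7, A[1][2] + B[2][1] = -2 + 4 = 2) = -7 (attained at k = 1)
  C[1][2] = min over k of (A[1][0] + B[0][2] = -1 + 0 = -1, A[1][1] + B[1][2] = -4 + 7 = 3, A[1][2] + B[2][2] = -2 + -2 = -4) = -4 (attained at k = 2)
  C[2][0] = min over k of (A[2][0] + B[0][0] = -3 + 1 = -2, A[2][1] + B[1][0] = 6 + -1 = 5, A[2][2] + B[2][0] = 5 + 2 = 7) = -2 (attained at k = 0)
  C[2][1] = min over k of (A[2][0] + B[0][1] = -3 + 7 = 4, A[2][1] + B[1][1] = 6 + -3 = 3, A[2][2] + B[2][1] = 5 + 4 = 9) = 3 (attained at k = 1)
  C[2][2] = min over k of (A[2][0] + B[0][2] = -3 + 0 = -3, A[2][1] + B[1][2] = 6 + 7 = 13, A[2][2] + B[2][2] = 5 + -2 = 3) = -3 (attained at k = 0)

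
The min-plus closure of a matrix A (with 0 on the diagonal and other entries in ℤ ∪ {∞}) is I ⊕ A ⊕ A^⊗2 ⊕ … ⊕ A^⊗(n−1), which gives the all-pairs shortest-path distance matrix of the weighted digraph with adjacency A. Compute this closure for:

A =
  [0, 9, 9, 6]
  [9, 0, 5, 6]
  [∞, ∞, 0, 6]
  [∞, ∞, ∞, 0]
Closure =
  [0, 9, 9, 6]
  [9, 0, 5, 6]
  [∞, ∞, 0, 6]
  [∞, ∞, ∞, 0]

This is the Floyd-Warshall all-pairs shortest-path computation. For each intermediate vertex k = 0, 1, …, 3, update dist[i][j] ← min(dist[i][j], dist[i][k] + dist[k][j]). The final matrix gives, for each (i, j), the minimum total weight of any directed path from i to j (possibly empty when i = j).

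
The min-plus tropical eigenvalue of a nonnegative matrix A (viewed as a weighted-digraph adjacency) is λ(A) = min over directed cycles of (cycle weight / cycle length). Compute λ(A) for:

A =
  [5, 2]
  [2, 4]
λ(A) = 2

Enumerate directed cycles and compute their means (weight / length). Sample:
  cycle 0 → 0: weight = 5, length = 1, mean = 5/1 ≈ 5.000
  cycle 1 → 1: weight = 4, length = 1, mean = 4/1 ≈ 4.000
  cycle 0 → 1 → 0: weight = 4, length = 2, mean = 4/2 ≈ 2.000
  cycle 1 → 0 → 1: weight = 4, length = 2, mean = 4/2 ≈ 2.000
Minimum mean = 2.000, attained e.g. along the cycle 0 → 1 → 0 with weight 4 and length 2. So λ(A) = 4/2 = 2.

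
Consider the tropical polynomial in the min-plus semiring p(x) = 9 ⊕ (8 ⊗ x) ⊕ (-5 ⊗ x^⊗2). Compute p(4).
p(4) = 3

A tropical monomial a ⊗ x^⊗i evaluates to a + i · x. Evaluating each term at x = 4:
  Term 0 contributes 9 + 0 · 4 = 9
  Term 1 contributes 8 + 1 · 4 = 12
  Term 2 contributes -5 + 2 · 4 = 3
p(4) = ⊕ of these = min[9, 12, 3] = 3.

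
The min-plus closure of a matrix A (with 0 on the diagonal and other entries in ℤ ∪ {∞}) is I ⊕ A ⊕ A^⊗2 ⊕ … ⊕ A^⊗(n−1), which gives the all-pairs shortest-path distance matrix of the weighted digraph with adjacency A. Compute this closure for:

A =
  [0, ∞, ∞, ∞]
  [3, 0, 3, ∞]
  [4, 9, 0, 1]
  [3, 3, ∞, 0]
Closure =
  [0, ∞, ∞, ∞]
  [3, 0, 3, 4]
  [4, 4, 0, 1]
  [3, 3, 6, 0]

This is the Floyd-Warshall all-pairs shortest-path computation. For each intermediate vertex k = 0, 1, …, 3, update dist[i][j] ← min(dist[i][j], dist[i][k] + dist[k][j]). The final matrix gives, for each (i, j), the minimum total weight of any directed path from i to j (possibly empty when i = j).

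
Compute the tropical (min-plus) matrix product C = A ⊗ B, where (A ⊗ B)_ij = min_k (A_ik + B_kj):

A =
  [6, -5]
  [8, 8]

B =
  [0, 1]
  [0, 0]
A ⊗ B =
  [-5, -5]
  [8, 8]

Apply the min-plus product entry-by-entry:
  C[0][0] = min over k of (A[0][0] + B[0][0] = 6 + 0 = 6, A[0][1] + B[1][0] = -5 + 0 = -5) = -5 (attained at k = 1)
  C[0][1] = min over k of (A[0][0] + B[0][1] = 6 + 1 = 7, A[0][1] + B[1][1] = -5 + 0 = -5) = -5 (attained at k = 1)
  C[1][0] = min over k of (A[1][0] + B[0][0] = 8 + 0 = 8, A[1][1] + B[1][0] = 8 + 0 = 8) = 8 (attained at k = 0)
  C[1][1] = min over k of (A[1][0] + B[0][1] = 8 + 1 = 9, A[1][1] + B[1][1] = 8 + 0 = 8) = 8 (attained at k = 1)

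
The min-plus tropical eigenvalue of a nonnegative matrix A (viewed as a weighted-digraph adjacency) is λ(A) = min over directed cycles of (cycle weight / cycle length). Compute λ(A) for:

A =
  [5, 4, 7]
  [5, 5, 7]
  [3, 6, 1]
λ(A) = 1

Enumerate directed cycles and compute their means (weight / length). Sample:
  cycle 0 → 0: weight = 5, length = 1, mean = 5/1 ≈ 5.000
  cycle 1 → 1: weight = 5, length = 1, mean = 5/1 ≈ 5.000
  cycle 2 → 2: weight = 1, length = 1, mean = 1/1 ≈ 1.000
  cycle 0 → 1 → 0: weight = 9, length = 2, mean = 9/2 ≈ 4.500
  cycle 0 → 2 → 0: weight = 10, length = 2, mean = 10/2 ≈ 5.000
  cycle 1 → 0 → 1: weight = 9, length = 2, mean = 9/2 ≈ 4.500
Minimum mean = 1.000, attained e.g. along the cycle 2 → 2 with weight 1 and length 1. So λ(A) = 1/1 = 1.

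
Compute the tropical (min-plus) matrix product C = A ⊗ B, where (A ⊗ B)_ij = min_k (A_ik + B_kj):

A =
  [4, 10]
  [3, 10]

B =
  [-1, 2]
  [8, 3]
A ⊗ B =
  [3, 6]
  [2, 5]

Apply the min-plus product entry-by-entry:
  C[0][0] = min over k of (A[0][0] + B[0][0] = 4 + -1 = 3, A[0][1] + B[1][0] = 10 + 8 = 18) = 3 (attained at k = 0)
  C[0][1] = min over k of (A[0][0] + B[0][1] = 4 + 2 = 6, A[0][1] + B[1][1] = 10 + 3 = 13) = 6 (attained at k = 0)
  C[1][0] = min over k of (A[1][0] + B[0][0] = 3 + -1 = 2, A[1][1] + B[1][0] = 10 + 8 = 18) = 2 (attained at k = 0)
  C[1][1] = min over k of (A[1][0] + B[0][1] = 3 + 2 = 5, A[1][1] + B[1][1] = 10 + 3 = 13) = 5 (attained at k = 0)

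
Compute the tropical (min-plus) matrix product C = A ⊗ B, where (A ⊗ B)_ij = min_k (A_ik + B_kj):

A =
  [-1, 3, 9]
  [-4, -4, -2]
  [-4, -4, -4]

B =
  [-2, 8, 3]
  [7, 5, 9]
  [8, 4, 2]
A ⊗ B =
  [-3, 7, 2]
  [-6, 1, -1]
  [-6, 0, -2]

Apply the min-plus product entry-by-entry:
  C[0][0] = min over k of (A[0][0] + B[0][0] = -1 + -2 = -3, A[0][1] + B[1][0] = 3 + 7 = 10, A[0][2] + B[2][0] = 9 + 8 = 17) = -3 (attained at k = 0)
  C[0][1] = min over k of (A[0][0] + B[0][1] = -1 + 8 = 7, A[0][1] + B[1][1] = 3 + 5 = 8, A[0][2] + B[2][1] = 9 + 4 = 13) = 7 (attained at k = 0)
  C[0][2] = min over k of (A[0][0] + B[0][2] = -1 + 3 = 2, A[0][1] + B[1][2] = 3 + 9 = 12, A[0][2] + B[2][2] = 9 + 2 = 11) = 2 (attained at k = 0)
  C[1][0] = min over k of (A[1][0] + B[0][0] = -4 + -2 = -6, A[1][1] + B[1][0] = -4 + 7 = 3, A[1][2] + B[2][0] = -2 + 8 = 6) = -6 (attained at k = 0)
  C[1][1] = min over k of (A[1][0] + B[0][1] = -4 + 8 = 4, A[1][1] + B[1][1] = -4 + 5 = 1, A[1][2] + B[2][1] = -2 + 4 = 2) = 1 (attained at k = 1)
  C[1][2] = min over k of (A[1][0] + B[0][2] = -4 + 3 = -1, A[1][1] + B[1][2] = -4 + 9 = 5, A[1][2] + B[2][2] = -2 + 2 = 0) = -1 (attained at k = 0)
  C[2][0] = min over k of (A[2][0] + B[0][0] = -4 + -2 = -6, A[2][1] + B[1][0] = -4 + 7 = 3, A[2][2] + B[2][0] = -4 + 8 = 4) = -6 (attained at k = 0)
  C[2][1] = min over k of (A[2][0] + B[0][1] = -4 + 8 = 4, A[2][1] + B[1][1] = -4 + 5 = 1, A[2][2] + B[2][1] = -4 + 4 = 0) = 0 (attained at k = 2)
  C[2][2] = min over k of (A[2][0] + B[0][2] = -4 + 3 = -1, A[2][1] + B[1][2] = -4 + 9 = 5, A[2][2] + B[2][2] = -4 + 2 = -2) = -2 (attained at k = 2)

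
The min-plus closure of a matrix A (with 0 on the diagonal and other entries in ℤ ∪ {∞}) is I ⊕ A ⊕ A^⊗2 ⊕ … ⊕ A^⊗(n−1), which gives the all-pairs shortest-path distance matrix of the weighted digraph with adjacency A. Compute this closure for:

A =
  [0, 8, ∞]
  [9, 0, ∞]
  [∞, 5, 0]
Closure =
  [0, 8, ∞]
  [9, 0, ∞]
  [14, 5, 0]

This is the Floyd-Warshall all-pairs shortest-path computation. For each intermediate vertex k = 0, 1, …, 2, update dist[i][j] ← min(dist[i][j], dist[i][k] + dist[k][j]). The final matrix gives, for each (i, j), the minimum total weight of any directed path from i to j (possibly empty when i = j).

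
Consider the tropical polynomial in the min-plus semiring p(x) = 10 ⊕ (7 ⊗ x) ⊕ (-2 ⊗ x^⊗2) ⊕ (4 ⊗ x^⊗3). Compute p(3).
p(3) = 4

A tropical monomial a ⊗ x^⊗i evaluates to a + i · x. Evaluating each term at x = 3:
  Term 0 contributes 10 + 0 · 3 = 10
  Term 1 contributes 7 + 1 · 3 = 10
  Term 2 contributes -2 + 2 · 3 = 4
  Term 3 contributes 4 + 3 · 3 = 13
p(3) = ⊕ of these = min[10, 10, 4, 13] = 4.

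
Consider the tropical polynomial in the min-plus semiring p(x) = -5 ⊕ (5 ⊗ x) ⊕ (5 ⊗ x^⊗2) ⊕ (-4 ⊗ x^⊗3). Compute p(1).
p(1) = -5

A tropical monomial a ⊗ x^⊗i evaluates to a + i · x. Evaluating each term at x = 1:
  Term 0 contributes -5 + 0 · 1 = -5
  Term 1 contributes 5 + 1 · 1 = 6
  Term 2 contributes 5 + 2 · 1 = 7
  Term 3 contributes -4 + 3 · 1 = -1
p(1) = ⊕ of these = min[-5, 6, 7, -1] = -5.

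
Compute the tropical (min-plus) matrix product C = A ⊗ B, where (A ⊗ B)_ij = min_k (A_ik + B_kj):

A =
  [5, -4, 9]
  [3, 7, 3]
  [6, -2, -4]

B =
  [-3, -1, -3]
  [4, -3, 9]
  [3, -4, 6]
A ⊗ B =
  [0, -7, 2]
  [0, -1, 0]
  [-1, -8, 2]

Apply the min-plus product entry-by-entry:
  C[0][0] = min over k of (A[0][0] + B[0][0] = 5 + -3 = 2, A[0][1] + B[1][0] = -4 + 4 = 0, A[0][2] + B[2][0] = 9 + 3 = 12) = 0 (attained at k = 1)
  C[0][1] = min over k of (A[0][0] + B[0][1] = 5 + -1 = 4, A[0][1] + B[1][1] = -4 + -3 = -7, A[0][2] + B[2][1] = 9 + -4 = 5) = -7 (attained at k = 1)
  C[0][2] = min over k of (A[0][0] + B[0][2] = 5 + -3 = 2, A[0][1] + B[1][2] = -4 + 9 = 5, A[0][2] + B[2][2] = 9 + 6 = 15) = 2 (attained at k = 0)
  C[1][0] = min over k of (A[1][0] + B[0][0] = 3 + -3 = 0, A[1][1] + B[1][0] = 7 + 4 = 11, A[1][2] + B[2][0] = 3 + 3 = 6) = 0 (attained at k = 0)
  C[1][1] = min over k of (A[1][0] + B[0][1] = 3 + -1 = 2, A[1][1] + B[1][1] = 7 + -3 = 4, A[1][2] + B[2][1] = 3 + -4 = -1) = -1 (attained at k = 2)
  C[1][2] = min over k of (A[1][0] + B[0][2] = 3 + -3 = 0, A[1][1] + B[1][2] = 7 + 9 = 16, A[1][2] + B[2][2] = 3 + 6 = 9) = 0 (attained at k = 0)
  C[2][0] = min over k of (A[2][0] + B[0][0] = 6 + -3 = 3, A[2][1] + B[1][0] = -2 + 4 = 2, A[2][2] + B[2][0] = -4 + 3 = -1) = -1 (attained at k = 2)
  C[2][1] = min over k of (A[2][0] + B[0][1] = 6 + -1 = 5, A[2][1] + B[1][1] = -2 + -3 = -5, A[2][2] + B[2][1] = -4 + -4 = -8) = -8 (attained at k = 2)
  C[2][2] = min over k of (A[2][0] + B[0][2] = 6 + -3 = 3, A[2][1] + B[1][2] = -2 + 9 = 7, A[2][2] + B[2][2] = -4 + 6 = 2) = 2 (attained at k = 2)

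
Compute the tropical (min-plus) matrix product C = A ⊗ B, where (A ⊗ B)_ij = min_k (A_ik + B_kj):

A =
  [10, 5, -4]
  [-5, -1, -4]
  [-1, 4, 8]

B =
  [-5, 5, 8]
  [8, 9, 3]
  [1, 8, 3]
A ⊗ B =
  [-3, 4, -1]
  [-10, 0, -1]
  [-6, 4, 7]

Apply the min-plus product entry-by-entry:
  C[0][0] = min over k of (A[0][0] + B[0][0] = 10 + -5 = 5, A[0][1] + B[1][0] = 5 + 8 = 13, A[0][2] + B[2][0] = -4 + 1 = -3) = -3 (attained at k = 2)
  C[0][1] = min over k of (A[0][0] + B[0][1] = 10 + 5 = 15, A[0][1] + B[1][1] = 5 + 9 = 14, A[0][2] + B[2][1] = -4 + 8 = 4) = 4 (attained at k = 2)
  C[0][2] = min over k of (A[0][0] + B[0][2] = 10 + 8 = 18, A[0][1] + B[1][2] = 5 + 3 = 8, A[0][2] + B[2][2] = -4 + 3 = -1) = -1 (attained at k = 2)
  C[1][0] = min over k of (A[1][0] + B[0][0] = -5 + -5 = -10, A[1][1] + B[1][0] = -1 + 8 = 7, A[1][2] + B[2][0] = -4 + 1 = -3) = -10 (attained at k = 0)
  C[1][1] = min over k of (A[1][0] + B[0][1] = -5 + 5 = 0, A[1][1] + B[1][1] = -1 + 9 = 8, A[1][2] + B[2][1] = -4 + 8 = 4) = 0 (attained at k = 0)
  C[1][2] = min over k of (A[1][0] + B[0][2] = -5 + 8 = 3, A[1][1] + B[1][2] = -1 + 3 = 2, A[1][2] + B[2][2] = -4 + 3 = -1) = -1 (attained at k = 2)
  C[2][0] = min over k of (A[2][0] + B[0][0] = -1 + -5 = -6, A[2][1] + B[1][0] = 4 + 8 = 12, A[2][2] + B[2][0] = 8 + 1 = 9) = -6 (attained at k = 0)
  C[2][1] = min over k of (A[2][0] + B[0][1] = -1 + 5 = 4, A[2][1] + B[1][1] = 4 + 9 = 13, A[2][2] + B[2][1] = 8 + 8 = 16) = 4 (attained at k = 0)
  C[2][2] = min over k of (A[2][0] + B[0][2] = -1 + 8 = 7, A[2][1] + B[1][2] = 4 + 3 = 7, A[2][2] + B[2][2] = 8 + 3 = 11) = 7 (attained at k = 0)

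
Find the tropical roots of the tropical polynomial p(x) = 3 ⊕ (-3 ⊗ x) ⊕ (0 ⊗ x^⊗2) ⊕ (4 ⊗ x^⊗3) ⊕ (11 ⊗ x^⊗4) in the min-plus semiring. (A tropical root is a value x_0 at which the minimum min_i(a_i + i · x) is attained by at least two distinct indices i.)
Roots: {-7, -4, -3, 6}

Each tropical root is a break point of the lower envelope of the lines y = a_i + i · x (there are 5 lines, with slopes 0, 1, ..., 4). Only the lines that attain the minimum somewhere contribute to roots; other lines are dominated. Here the surviving (envelope) indices are i = 4, i = 3, i = 2, i = 1, i = 0.
Intersections between consecutive envelope lines give the roots: for adjacent envelope indices i < j the intersection is x = (a_i − a_j) / (j − i). Reading off the sorted break points: {-7, -4, -3, 6}.
Verification: at each break x_0, at least two indices attain the minimum of min_i(a_i + i · x_0).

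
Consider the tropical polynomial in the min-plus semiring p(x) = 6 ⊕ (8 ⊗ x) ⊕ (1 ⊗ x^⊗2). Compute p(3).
p(3) = 6

A tropical monomial a ⊗ x^⊗i evaluates to a + i · x. Evaluating each term at x = 3:
  Term 0 contributes 6 + 0 · 3 = 6
  Term 1 contributes 8 + 1 · 3 = 11
  Term 2 contributes 1 + 2 · 3 = 7
p(3) = ⊕ of these = min[6, 11, 7] = 6.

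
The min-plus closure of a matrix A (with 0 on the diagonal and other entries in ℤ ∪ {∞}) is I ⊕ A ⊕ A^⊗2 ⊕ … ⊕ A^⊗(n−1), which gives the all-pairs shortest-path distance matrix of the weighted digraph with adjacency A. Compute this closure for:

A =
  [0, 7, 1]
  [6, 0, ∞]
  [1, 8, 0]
Closure =
  [0, 7, 1]
  [6, 0, 7]
  [1, 8, 0]

This is the Floyd-Warshall all-pairs shortest-path computation. For each intermediate vertex k = 0, 1, …, 2, update dist[i][j] ← min(dist[i][j], dist[i][k] + dist[k][j]). The final matrix gives, for each (i, j), the minimum total weight of any directed path from i to j (possibly empty when i = j).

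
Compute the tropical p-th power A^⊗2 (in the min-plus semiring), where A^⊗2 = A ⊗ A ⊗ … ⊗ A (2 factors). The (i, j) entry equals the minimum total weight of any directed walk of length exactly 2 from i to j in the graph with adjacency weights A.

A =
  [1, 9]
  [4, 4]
A^⊗2 =
  [2, 10]
  [5, 8]

Each entry (A^⊗2)_ij equals the minimum over all length-2 walks i = v_0 → v_1 → … → v_2 = j of Σ_t A[v_t][v_{t+1}]. For example, for (i, j) = (0, 1) we minimise over 2 possible intermediate vertex sequences; the minimum is 10, attained along the walk 0 → 0 → 1.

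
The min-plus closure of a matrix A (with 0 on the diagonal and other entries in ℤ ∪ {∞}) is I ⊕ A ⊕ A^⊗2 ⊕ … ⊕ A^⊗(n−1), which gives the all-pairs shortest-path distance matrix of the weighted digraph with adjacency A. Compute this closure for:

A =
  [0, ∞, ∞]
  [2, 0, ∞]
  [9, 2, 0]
Closure =
  [0, ∞, ∞]
  [2, 0, ∞]
  [4, 2, 0]

This is the Floyd-Warshall all-pairs shortest-path computation. For each intermediate vertex k = 0, 1, …, 2, update dist[i][j] ← min(dist[i][j], dist[i][k] + dist[k][j]). The final matrix gives, for each (i, j), the minimum total weight of any directed path from i to j (possibly empty when i = j).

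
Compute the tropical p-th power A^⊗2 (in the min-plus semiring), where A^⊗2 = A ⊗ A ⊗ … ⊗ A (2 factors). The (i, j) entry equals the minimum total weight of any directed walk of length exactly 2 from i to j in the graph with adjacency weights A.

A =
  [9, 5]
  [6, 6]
A^⊗2 =
  [11, 11]
  [12, 11]

Each entry (A^⊗2)_ij equals the minimum over all length-2 walks i = v_0 → v_1 → … → v_2 = j of Σ_t A[v_t][v_{t+1}]. For example, for (i, j) = (0, 1) we minimise over 2 possible intermediate vertex sequences; the minimum is 11, attained along the walk 0 → 1 → 1.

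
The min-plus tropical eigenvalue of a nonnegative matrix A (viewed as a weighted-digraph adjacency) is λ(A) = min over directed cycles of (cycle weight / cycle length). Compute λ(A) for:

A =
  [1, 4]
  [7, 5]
λ(A) = 1

Enumerate directed cycles and compute their means (weight / length). Sample:
  cycle 0 → 0: weight = 1, length = 1, mean = 1/1 ≈ 1.000
  cycle 1 → 1: weight = 5, length = 1, mean = 5/1 ≈ 5.000
  cycle 0 → 1 → 0: weight = 11, length = 2, mean = 11/2 ≈ 5.500
  cycle 1 → 0 → 1: weight = 11, length = 2, mean = 11/2 ≈ 5.500
Minimum mean = 1.000, attained e.g. along the cycle 0 → 0 with weight 1 and length 1. So λ(A) = 1/1 = 1.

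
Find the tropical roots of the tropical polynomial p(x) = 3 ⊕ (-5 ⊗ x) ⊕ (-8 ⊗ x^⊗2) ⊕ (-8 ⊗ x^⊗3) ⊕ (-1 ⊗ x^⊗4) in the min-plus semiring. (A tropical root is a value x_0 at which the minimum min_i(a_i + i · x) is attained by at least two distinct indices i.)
Roots: {-7, 0, 3, 8}

Each tropical root is a break point of the lower envelope of the lines y = a_i + i · x (there are 5 lines, with slopes 0, 1, ..., 4). Only the lines that attain the minimum somewhere contribute to roots; other lines are dominated. Here the surviving (envelope) indices are i = 4, i = 3, i = 2, i = 1, i = 0.
Intersections between consecutive envelope lines give the roots: for adjacent envelope indices i < j the intersection is x = (a_i − a_j) / (j − i). Reading off the sorted break points: {-7, 0, 3, 8}.
Verification: at each break x_0, at least two indices attain the minimum of min_i(a_i + i · x_0).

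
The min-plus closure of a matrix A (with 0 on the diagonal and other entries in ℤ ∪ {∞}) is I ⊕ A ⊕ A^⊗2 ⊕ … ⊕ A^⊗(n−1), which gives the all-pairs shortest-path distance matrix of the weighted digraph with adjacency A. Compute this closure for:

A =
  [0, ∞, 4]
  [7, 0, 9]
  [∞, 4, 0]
Closure =
  [0, 8, 4]
  [7, 0, 9]
  [11, 4, 0]

This is the Floyd-Warshall all-pairs shortest-path computation. For each intermediate vertex k = 0, 1, …, 2, update dist[i][j] ← min(dist[i][j], dist[i][k] + dist[k][j]). The final matrix gives, for each (i, j), the minimum total weight of any directed path from i to j (possibly empty when i = j).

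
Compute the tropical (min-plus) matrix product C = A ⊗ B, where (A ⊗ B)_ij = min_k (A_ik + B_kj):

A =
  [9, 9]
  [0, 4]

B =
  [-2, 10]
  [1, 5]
A ⊗ B =
  [7, 14]
  [-2, 9]

Apply the min-plus product entry-by-entry:
  C[0][0] = min over k of (A[0][0] + B[0][0] = 9 + -2 = 7, A[0][1] + B[1][0] = 9 + 1 = 10) = 7 (attained at k = 0)
  C[0][1] = min over k of (A[0][0] + B[0][1] = 9 + 10 = 19, A[0][1] + B[1][1] = 9 + 5 = 14) = 14 (attained at k = 1)
  C[1][0] = min over k of (A[1][0] + B[0][0] = 0 + -2 = -2, A[1][1] + B[1][0] = 4 + 1 = 5) = -2 (attained at k = 0)
  C[1][1] = min over k of (A[1][0] + B[0][1] = 0 + 10 = 10, A[1][1] + B[1][1] = 4 + 5 = 9) = 9 (attained at k = 1)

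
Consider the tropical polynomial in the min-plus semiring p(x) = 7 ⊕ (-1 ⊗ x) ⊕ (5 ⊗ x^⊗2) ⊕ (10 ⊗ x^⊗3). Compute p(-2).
p(-2) = -3

A tropical monomial a ⊗ x^⊗i evaluates to a + i · x. Evaluating each term at x = -2:
  Term 0 contributes 7 + 0 · -2 = 7
  Term 1 contributes -1 + 1 · -2 = -3
  Term 2 contributes 5 + 2 · -2 = 1
  Term 3 contributes 10 + 3 · -2 = 4
p(-2) = ⊕ of these = min[7, -3, 1, 4] = -3.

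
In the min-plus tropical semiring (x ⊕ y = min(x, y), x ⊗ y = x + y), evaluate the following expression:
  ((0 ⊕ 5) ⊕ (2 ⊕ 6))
((0 ⊕ 5) ⊕ (2 ⊕ 6)) = 0

Expand innermost to outermost. Recall ⊕ takes the minimum of its arguments and ⊗ takes their sum. Working out the expression ((0 ⊕ 5) ⊕ (2 ⊕ 6)) gives 0.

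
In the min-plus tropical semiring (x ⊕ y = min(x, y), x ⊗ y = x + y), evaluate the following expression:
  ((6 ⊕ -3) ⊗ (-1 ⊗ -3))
((6 ⊕ -3) ⊗ (-1 ⊗ -3)) = -7

Expand innermost to outermost. Recall ⊕ takes the minimum of its arguments and ⊗ takes their sum. Working out the expression ((6 ⊕ -3) ⊗ (-1 ⊗ -3)) gives -7.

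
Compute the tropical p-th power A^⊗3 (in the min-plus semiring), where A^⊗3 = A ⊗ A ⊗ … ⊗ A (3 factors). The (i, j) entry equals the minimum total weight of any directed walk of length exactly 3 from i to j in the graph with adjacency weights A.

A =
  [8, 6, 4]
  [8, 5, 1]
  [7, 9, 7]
A^⊗3 =
  [14, 16, 12]
  [13, 14, 11]
  [17, 18, 14]

Each entry (A^⊗3)_ij equals the minimum over all length-3 walks i = v_0 → v_1 → … → v_3 = j of Σ_t A[v_t][v_{t+1}]. For example, for (i, j) = (0, 2) we minimise over 9 possible intermediate vertex sequences; the minimum is 12, attained along the walk 0 → 1 → 1 → 2.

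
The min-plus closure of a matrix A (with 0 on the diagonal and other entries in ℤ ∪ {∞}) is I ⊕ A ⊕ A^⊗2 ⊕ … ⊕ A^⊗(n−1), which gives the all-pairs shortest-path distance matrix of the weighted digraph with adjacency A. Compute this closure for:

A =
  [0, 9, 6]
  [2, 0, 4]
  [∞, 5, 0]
Closure =
  [0, 9, 6]
  [2, 0, 4]
  [7, 5, 0]

This is the Floyd-Warshall all-pairs shortest-path computation. For each intermediate vertex k = 0, 1, …, 2, update dist[i][j] ← min(dist[i][j], dist[i][k] + dist[k][j]). The final matrix gives, for each (i, j), the minimum total weight of any directed path from i to j (possibly empty when i = j).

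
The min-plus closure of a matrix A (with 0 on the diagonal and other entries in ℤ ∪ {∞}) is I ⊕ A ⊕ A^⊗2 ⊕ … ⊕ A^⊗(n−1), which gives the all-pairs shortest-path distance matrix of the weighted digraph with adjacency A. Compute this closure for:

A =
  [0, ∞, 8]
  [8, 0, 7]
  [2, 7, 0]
Closure =
  [0, 15, 8]
  [8, 0, 7]
  [2, 7, 0]

This is the Floyd-Warshall all-pairs shortest-path computation. For each intermediate vertex k = 0, 1, …, 2, update dist[i][j] ← min(dist[i][j], dist[i][k] + dist[k][j]). The final matrix gives, for each (i, j), the minimum total weight of any directed path from i to j (possibly empty when i = j).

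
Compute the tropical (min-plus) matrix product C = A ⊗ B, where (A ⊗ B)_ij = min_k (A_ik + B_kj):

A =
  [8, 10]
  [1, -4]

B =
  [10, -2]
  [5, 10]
A ⊗ B =
  [15, 6]
  [1, -1]

Apply the min-plus product entry-by-entry:
  C[0][0] = min over k of (A[0][0] + B[0][0] = 8 + 10 = 18, A[0][1] + B[1][0] = 10 + 5 = 15) = 15 (attained at k = 1)
  C[0][1] = min over k of (A[0][0] + B[0][1] = 8 + -2 = 6, A[0][1] + B[1][1] = 10 + 10 = 20) = 6 (attained at k = 0)
  C[1][0] = min over k of (A[1][0] + B[0][0] = 1 + 10 = 11, A[1][1] + B[1][0] = -4 + 5 = 1) = 1 (attained at k = 1)
  C[1][1] = min over k of (A[1][0] + B[0][1] = 1 + -2 = -1, A[1][1] + B[1][1] = -4 + 10 = 6) = -1 (attained at k = 0)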